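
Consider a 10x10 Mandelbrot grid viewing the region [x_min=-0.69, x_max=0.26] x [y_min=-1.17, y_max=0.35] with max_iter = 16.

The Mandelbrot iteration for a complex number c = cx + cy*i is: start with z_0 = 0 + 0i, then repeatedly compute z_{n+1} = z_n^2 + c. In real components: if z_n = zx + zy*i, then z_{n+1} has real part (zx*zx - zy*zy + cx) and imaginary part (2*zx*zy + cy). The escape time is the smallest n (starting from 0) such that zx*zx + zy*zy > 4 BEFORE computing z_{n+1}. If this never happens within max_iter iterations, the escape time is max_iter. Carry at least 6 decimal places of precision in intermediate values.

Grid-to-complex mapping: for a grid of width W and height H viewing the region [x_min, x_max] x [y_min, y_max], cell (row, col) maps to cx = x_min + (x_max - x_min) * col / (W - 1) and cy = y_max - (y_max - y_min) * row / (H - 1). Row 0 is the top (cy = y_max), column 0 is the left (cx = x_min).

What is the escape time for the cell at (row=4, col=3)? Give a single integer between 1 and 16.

Answer: 16

Derivation:
z_0 = 0 + 0i, c = -0.3733 + -0.3256i
Iter 1: z = -0.3733 + -0.3256i, |z|^2 = 0.2454
Iter 2: z = -0.3399 + -0.0825i, |z|^2 = 0.1224
Iter 3: z = -0.2646 + -0.2695i, |z|^2 = 0.1426
Iter 4: z = -0.3760 + -0.1830i, |z|^2 = 0.1748
Iter 5: z = -0.2655 + -0.1880i, |z|^2 = 0.1058
Iter 6: z = -0.3382 + -0.2257i, |z|^2 = 0.1653
Iter 7: z = -0.3099 + -0.1729i, |z|^2 = 0.1259
Iter 8: z = -0.3072 + -0.2184i, |z|^2 = 0.1421
Iter 9: z = -0.3267 + -0.1914i, |z|^2 = 0.1433
Iter 10: z = -0.3032 + -0.2005i, |z|^2 = 0.1322
Iter 11: z = -0.3216 + -0.2039i, |z|^2 = 0.1450
Iter 12: z = -0.3115 + -0.1944i, |z|^2 = 0.1348
Iter 13: z = -0.3141 + -0.2045i, |z|^2 = 0.1404
Iter 14: z = -0.3165 + -0.1971i, |z|^2 = 0.1390
Iter 15: z = -0.3120 + -0.2008i, |z|^2 = 0.1377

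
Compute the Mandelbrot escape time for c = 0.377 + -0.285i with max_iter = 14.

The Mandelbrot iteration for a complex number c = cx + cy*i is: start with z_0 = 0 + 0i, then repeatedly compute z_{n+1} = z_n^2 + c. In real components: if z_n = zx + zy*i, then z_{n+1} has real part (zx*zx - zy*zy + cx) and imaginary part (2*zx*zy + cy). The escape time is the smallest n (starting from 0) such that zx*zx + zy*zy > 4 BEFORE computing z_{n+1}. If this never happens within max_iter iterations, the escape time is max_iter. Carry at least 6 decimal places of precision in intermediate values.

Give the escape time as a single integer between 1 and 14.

Answer: 14

Derivation:
z_0 = 0 + 0i, c = 0.3770 + -0.2850i
Iter 1: z = 0.3770 + -0.2850i, |z|^2 = 0.2234
Iter 2: z = 0.4379 + -0.4999i, |z|^2 = 0.4416
Iter 3: z = 0.3189 + -0.7228i, |z|^2 = 0.6241
Iter 4: z = -0.0438 + -0.7460i, |z|^2 = 0.5584
Iter 5: z = -0.1775 + -0.2197i, |z|^2 = 0.0798
Iter 6: z = 0.3603 + -0.2070i, |z|^2 = 0.1726
Iter 7: z = 0.4639 + -0.4341i, |z|^2 = 0.4037
Iter 8: z = 0.4038 + -0.6878i, |z|^2 = 0.6361
Iter 9: z = 0.0669 + -0.8404i, |z|^2 = 0.7108
Iter 10: z = -0.3249 + -0.3975i, |z|^2 = 0.2635
Iter 11: z = 0.3245 + -0.0267i, |z|^2 = 0.1060
Iter 12: z = 0.4816 + -0.3024i, |z|^2 = 0.3234
Iter 13: z = 0.5175 + -0.5762i, |z|^2 = 0.5999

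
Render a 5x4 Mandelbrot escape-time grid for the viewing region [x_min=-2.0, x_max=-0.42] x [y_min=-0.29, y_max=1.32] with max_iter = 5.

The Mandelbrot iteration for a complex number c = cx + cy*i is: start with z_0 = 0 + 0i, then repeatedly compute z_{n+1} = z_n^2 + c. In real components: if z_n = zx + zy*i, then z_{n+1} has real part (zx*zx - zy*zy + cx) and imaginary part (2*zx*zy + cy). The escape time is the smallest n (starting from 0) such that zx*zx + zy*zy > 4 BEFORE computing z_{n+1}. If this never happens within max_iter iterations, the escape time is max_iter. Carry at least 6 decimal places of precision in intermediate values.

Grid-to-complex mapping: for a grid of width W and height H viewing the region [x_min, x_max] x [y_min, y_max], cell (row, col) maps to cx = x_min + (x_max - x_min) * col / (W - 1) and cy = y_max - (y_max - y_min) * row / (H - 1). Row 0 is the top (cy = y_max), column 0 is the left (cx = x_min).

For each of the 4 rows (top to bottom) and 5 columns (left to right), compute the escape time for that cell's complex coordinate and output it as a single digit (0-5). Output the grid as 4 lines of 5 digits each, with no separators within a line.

(row=0, col=0): c = -2.0000 + 1.3200i → escape time 1
(row=0, col=1): c = -1.6050 + 1.3200i → escape time 1
(row=0, col=2): c = -1.2100 + 1.3200i → escape time 2
(row=0, col=3): c = -0.8150 + 1.3200i → escape time 2
(row=0, col=4): c = -0.4200 + 1.3200i → escape time 3
(row=1, col=0): c = -2.0000 + 0.7833i → escape time 1
(row=1, col=1): c = -1.6050 + 0.7833i → escape time 3
(row=1, col=2): c = -1.2100 + 0.7833i → escape time 3
(row=1, col=3): c = -0.8150 + 0.7833i → escape time 4
(row=1, col=4): c = -0.4200 + 0.7833i → escape time 5
(row=2, col=0): c = -2.0000 + 0.2467i → escape time 1
(row=2, col=1): c = -1.6050 + 0.2467i → escape time 4
(row=2, col=2): c = -1.2100 + 0.2467i → escape time 5
(row=2, col=3): c = -0.8150 + 0.2467i → escape time 5
(row=2, col=4): c = -0.4200 + 0.2467i → escape time 5
(row=3, col=0): c = -2.0000 + -0.2900i → escape time 1
(row=3, col=1): c = -1.6050 + -0.2900i → escape time 4
(row=3, col=2): c = -1.2100 + -0.2900i → escape time 5
(row=3, col=3): c = -0.8150 + -0.2900i → escape time 5
(row=3, col=4): c = -0.4200 + -0.2900i → escape time 5

Answer: 11223
13345
14555
14555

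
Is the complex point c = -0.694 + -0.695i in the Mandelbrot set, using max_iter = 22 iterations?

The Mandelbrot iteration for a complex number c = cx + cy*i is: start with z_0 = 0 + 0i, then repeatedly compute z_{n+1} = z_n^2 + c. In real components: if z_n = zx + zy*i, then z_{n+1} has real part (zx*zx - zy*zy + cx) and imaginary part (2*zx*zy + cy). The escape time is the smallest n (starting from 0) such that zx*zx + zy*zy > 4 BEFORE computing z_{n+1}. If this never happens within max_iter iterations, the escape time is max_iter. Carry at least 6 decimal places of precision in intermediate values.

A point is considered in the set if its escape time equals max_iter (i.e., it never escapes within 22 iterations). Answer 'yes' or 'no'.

z_0 = 0 + 0i, c = -0.6940 + -0.6950i
Iter 1: z = -0.6940 + -0.6950i, |z|^2 = 0.9647
Iter 2: z = -0.6954 + 0.2697i, |z|^2 = 0.5563
Iter 3: z = -0.2832 + -1.0700i, |z|^2 = 1.2252
Iter 4: z = -1.7588 + -0.0890i, |z|^2 = 3.1013
Iter 5: z = 2.3915 + -0.3818i, |z|^2 = 5.8649
Escaped at iteration 5

Answer: no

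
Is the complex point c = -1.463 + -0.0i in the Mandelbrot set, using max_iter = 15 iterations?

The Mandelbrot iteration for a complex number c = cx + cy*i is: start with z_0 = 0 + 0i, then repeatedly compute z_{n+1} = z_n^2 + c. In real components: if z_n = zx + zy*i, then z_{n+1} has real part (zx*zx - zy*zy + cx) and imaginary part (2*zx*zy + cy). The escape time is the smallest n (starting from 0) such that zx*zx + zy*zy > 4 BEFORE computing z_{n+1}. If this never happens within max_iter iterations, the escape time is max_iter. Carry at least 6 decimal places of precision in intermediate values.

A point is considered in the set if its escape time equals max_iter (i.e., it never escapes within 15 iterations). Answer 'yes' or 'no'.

z_0 = 0 + 0i, c = -1.4630 + -0.0000i
Iter 1: z = -1.4630 + 0.0000i, |z|^2 = 2.1404
Iter 2: z = 0.6774 + -0.0000i, |z|^2 = 0.4588
Iter 3: z = -1.0042 + -0.0000i, |z|^2 = 1.0084
Iter 4: z = -0.4546 + 0.0000i, |z|^2 = 0.2067
Iter 5: z = -1.2563 + -0.0000i, |z|^2 = 1.5783
Iter 6: z = 0.1153 + 0.0000i, |z|^2 = 0.0133
Iter 7: z = -1.4497 + 0.0000i, |z|^2 = 2.1017
Iter 8: z = 0.6387 + -0.0000i, |z|^2 = 0.4079
Iter 9: z = -1.0551 + -0.0000i, |z|^2 = 1.1133
Iter 10: z = -0.3497 + 0.0000i, |z|^2 = 0.1223
Iter 11: z = -1.3407 + -0.0000i, |z|^2 = 1.7975
Iter 12: z = 0.3345 + 0.0000i, |z|^2 = 0.1119
Iter 13: z = -1.3511 + 0.0000i, |z|^2 = 1.8255
Iter 14: z = 0.3625 + -0.0000i, |z|^2 = 0.1314
Did not escape in 15 iterations → in set

Answer: yes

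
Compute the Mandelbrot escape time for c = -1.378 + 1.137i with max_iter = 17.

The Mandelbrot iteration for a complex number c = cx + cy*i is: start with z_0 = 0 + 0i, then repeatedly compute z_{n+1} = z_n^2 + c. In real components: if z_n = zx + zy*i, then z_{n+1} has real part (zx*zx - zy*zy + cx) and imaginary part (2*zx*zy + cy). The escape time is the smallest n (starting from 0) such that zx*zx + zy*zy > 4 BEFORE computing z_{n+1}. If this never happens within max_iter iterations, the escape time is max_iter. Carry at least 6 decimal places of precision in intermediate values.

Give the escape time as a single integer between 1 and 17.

Answer: 2

Derivation:
z_0 = 0 + 0i, c = -1.3780 + 1.1370i
Iter 1: z = -1.3780 + 1.1370i, |z|^2 = 3.1917
Iter 2: z = -0.7719 + -1.9966i, |z|^2 = 4.5821
Escaped at iteration 2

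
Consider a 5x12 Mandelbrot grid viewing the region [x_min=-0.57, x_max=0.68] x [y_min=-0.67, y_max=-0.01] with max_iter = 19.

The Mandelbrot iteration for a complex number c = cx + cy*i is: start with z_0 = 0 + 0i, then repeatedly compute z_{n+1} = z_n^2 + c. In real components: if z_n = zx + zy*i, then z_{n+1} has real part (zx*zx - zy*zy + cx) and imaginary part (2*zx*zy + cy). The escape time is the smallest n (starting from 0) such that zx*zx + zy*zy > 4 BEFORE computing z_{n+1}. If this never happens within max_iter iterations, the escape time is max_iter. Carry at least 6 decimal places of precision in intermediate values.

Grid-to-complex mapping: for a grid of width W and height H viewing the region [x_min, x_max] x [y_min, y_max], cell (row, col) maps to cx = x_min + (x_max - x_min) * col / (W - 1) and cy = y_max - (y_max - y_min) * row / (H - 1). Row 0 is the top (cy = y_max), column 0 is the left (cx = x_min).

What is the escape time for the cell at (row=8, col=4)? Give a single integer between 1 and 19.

z_0 = 0 + 0i, c = 0.6800 + -0.4900i
Iter 1: z = 0.6800 + -0.4900i, |z|^2 = 0.7025
Iter 2: z = 0.9023 + -1.1564i, |z|^2 = 2.1514
Iter 3: z = 0.1569 + -2.5768i, |z|^2 = 6.6647
Escaped at iteration 3

Answer: 3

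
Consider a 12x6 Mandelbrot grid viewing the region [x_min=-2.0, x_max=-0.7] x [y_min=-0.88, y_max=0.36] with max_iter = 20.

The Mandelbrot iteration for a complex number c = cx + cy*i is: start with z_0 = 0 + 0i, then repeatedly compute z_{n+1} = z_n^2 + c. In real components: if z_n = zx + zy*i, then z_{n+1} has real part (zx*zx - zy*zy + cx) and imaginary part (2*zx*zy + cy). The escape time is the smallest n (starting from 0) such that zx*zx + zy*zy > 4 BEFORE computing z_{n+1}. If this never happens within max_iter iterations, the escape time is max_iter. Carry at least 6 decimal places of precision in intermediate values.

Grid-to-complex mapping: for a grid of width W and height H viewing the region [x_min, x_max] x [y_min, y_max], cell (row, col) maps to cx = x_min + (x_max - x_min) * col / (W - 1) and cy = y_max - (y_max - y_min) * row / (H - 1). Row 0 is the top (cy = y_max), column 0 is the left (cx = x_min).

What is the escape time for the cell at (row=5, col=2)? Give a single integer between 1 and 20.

z_0 = 0 + 0i, c = -1.7636 + -0.8800i
Iter 1: z = -1.7636 + -0.8800i, |z|^2 = 3.8848
Iter 2: z = 0.5724 + 2.2240i, |z|^2 = 5.2738
Escaped at iteration 2

Answer: 2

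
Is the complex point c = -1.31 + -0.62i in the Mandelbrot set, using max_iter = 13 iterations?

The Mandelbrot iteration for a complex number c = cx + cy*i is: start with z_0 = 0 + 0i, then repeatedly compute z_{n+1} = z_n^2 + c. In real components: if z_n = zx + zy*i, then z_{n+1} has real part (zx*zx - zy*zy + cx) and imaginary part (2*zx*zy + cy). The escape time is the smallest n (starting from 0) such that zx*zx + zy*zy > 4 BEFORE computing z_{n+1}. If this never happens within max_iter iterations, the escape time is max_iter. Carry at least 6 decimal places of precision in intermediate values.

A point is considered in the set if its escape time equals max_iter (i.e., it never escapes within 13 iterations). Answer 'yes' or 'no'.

Answer: no

Derivation:
z_0 = 0 + 0i, c = -1.3100 + -0.6200i
Iter 1: z = -1.3100 + -0.6200i, |z|^2 = 2.1005
Iter 2: z = 0.0217 + 1.0044i, |z|^2 = 1.0093
Iter 3: z = -2.3183 + -0.5764i, |z|^2 = 5.7070
Escaped at iteration 3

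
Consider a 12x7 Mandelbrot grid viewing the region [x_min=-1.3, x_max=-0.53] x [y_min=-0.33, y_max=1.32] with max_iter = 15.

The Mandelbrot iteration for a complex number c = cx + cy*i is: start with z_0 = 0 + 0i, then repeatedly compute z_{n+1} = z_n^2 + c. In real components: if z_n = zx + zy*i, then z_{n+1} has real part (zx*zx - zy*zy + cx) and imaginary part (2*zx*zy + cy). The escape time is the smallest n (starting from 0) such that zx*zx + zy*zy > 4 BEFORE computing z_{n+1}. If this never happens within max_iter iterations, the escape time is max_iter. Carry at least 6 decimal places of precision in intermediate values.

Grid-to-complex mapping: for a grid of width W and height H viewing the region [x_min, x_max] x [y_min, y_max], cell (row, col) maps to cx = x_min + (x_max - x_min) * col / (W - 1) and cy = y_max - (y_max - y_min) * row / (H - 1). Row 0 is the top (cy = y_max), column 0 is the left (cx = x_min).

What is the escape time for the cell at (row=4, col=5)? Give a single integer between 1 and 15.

z_0 = 0 + 0i, c = -0.9500 + 0.2200i
Iter 1: z = -0.9500 + 0.2200i, |z|^2 = 0.9509
Iter 2: z = -0.0959 + -0.1980i, |z|^2 = 0.0484
Iter 3: z = -0.9800 + 0.2580i, |z|^2 = 1.0270
Iter 4: z = -0.0561 + -0.2856i, |z|^2 = 0.0847
Iter 5: z = -1.0284 + 0.2521i, |z|^2 = 1.1212
Iter 6: z = 0.0441 + -0.2985i, |z|^2 = 0.0910
Iter 7: z = -1.0371 + 0.1936i, |z|^2 = 1.1132
Iter 8: z = 0.0882 + -0.1817i, |z|^2 = 0.0408
Iter 9: z = -0.9752 + 0.1880i, |z|^2 = 0.9864
Iter 10: z = -0.0342 + -0.1466i, |z|^2 = 0.0227
Iter 11: z = -0.9703 + 0.2300i, |z|^2 = 0.9945
Iter 12: z = -0.0614 + -0.2264i, |z|^2 = 0.0550
Iter 13: z = -0.9975 + 0.2478i, |z|^2 = 1.0564
Iter 14: z = -0.0164 + -0.2744i, |z|^2 = 0.0755

Answer: 15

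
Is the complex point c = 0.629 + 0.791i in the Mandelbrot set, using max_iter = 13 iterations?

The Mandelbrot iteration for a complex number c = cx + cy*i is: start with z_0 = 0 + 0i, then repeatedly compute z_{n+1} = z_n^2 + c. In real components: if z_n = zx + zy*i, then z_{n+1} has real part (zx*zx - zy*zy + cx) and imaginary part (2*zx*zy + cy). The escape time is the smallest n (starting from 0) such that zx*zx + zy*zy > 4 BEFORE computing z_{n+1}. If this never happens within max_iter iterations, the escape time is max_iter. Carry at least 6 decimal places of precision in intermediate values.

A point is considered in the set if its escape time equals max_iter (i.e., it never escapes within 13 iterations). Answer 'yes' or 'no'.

z_0 = 0 + 0i, c = 0.6290 + 0.7910i
Iter 1: z = 0.6290 + 0.7910i, |z|^2 = 1.0213
Iter 2: z = 0.3990 + 1.7861i, |z|^2 = 3.3492
Iter 3: z = -2.4019 + 2.2161i, |z|^2 = 10.6805
Escaped at iteration 3

Answer: no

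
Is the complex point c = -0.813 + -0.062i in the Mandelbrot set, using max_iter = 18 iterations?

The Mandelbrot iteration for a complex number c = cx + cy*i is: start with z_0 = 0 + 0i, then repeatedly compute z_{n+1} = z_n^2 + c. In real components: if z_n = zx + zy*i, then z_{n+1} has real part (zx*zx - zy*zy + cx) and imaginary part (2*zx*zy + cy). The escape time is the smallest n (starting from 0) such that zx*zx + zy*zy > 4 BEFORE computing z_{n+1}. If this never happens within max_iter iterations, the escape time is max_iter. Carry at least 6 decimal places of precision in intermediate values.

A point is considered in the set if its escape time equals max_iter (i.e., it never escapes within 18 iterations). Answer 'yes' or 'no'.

Answer: yes

Derivation:
z_0 = 0 + 0i, c = -0.8130 + -0.0620i
Iter 1: z = -0.8130 + -0.0620i, |z|^2 = 0.6648
Iter 2: z = -0.1559 + 0.0388i, |z|^2 = 0.0258
Iter 3: z = -0.7902 + -0.0741i, |z|^2 = 0.6299
Iter 4: z = -0.1941 + 0.0551i, |z|^2 = 0.0407
Iter 5: z = -0.7784 + -0.0834i, |z|^2 = 0.6128
Iter 6: z = -0.2141 + 0.0678i, |z|^2 = 0.0504
Iter 7: z = -0.7718 + -0.0910i, |z|^2 = 0.6039
Iter 8: z = -0.2257 + 0.0785i, |z|^2 = 0.0571
Iter 9: z = -0.7682 + -0.0974i, |z|^2 = 0.5997
Iter 10: z = -0.2323 + 0.0877i, |z|^2 = 0.0617
Iter 11: z = -0.7667 + -0.1027i, |z|^2 = 0.5984
Iter 12: z = -0.2357 + 0.0956i, |z|^2 = 0.0647
Iter 13: z = -0.7666 + -0.1070i, |z|^2 = 0.5991
Iter 14: z = -0.2368 + 0.1021i, |z|^2 = 0.0665
Iter 15: z = -0.7674 + -0.1104i, |z|^2 = 0.6010
Iter 16: z = -0.2364 + 0.1074i, |z|^2 = 0.0674
Iter 17: z = -0.7687 + -0.1128i, |z|^2 = 0.6036
Did not escape in 18 iterations → in set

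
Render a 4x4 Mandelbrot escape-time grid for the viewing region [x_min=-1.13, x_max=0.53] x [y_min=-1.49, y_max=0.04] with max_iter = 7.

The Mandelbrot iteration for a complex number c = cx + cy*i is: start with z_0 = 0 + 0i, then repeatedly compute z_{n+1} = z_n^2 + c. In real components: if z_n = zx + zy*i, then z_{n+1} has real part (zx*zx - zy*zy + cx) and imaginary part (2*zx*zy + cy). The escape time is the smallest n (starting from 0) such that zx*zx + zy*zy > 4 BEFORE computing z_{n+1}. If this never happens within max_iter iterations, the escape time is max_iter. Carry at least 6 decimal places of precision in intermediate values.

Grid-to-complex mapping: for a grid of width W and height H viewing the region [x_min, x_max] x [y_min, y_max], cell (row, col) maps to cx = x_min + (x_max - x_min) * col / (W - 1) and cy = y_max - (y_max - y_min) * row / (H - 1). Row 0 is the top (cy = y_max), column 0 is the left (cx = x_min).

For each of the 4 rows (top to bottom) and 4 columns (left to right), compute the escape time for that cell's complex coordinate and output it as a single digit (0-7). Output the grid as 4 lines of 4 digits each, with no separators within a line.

Answer: 7775
5774
3472
2222

Derivation:
(row=0, col=0): c = -1.1300 + 0.0400i → escape time 7
(row=0, col=1): c = -0.5767 + 0.0400i → escape time 7
(row=0, col=2): c = -0.0233 + 0.0400i → escape time 7
(row=0, col=3): c = 0.5300 + 0.0400i → escape time 5
(row=1, col=0): c = -1.1300 + -0.4700i → escape time 5
(row=1, col=1): c = -0.5767 + -0.4700i → escape time 7
(row=1, col=2): c = -0.0233 + -0.4700i → escape time 7
(row=1, col=3): c = 0.5300 + -0.4700i → escape time 4
(row=2, col=0): c = -1.1300 + -0.9800i → escape time 3
(row=2, col=1): c = -0.5767 + -0.9800i → escape time 4
(row=2, col=2): c = -0.0233 + -0.9800i → escape time 7
(row=2, col=3): c = 0.5300 + -0.9800i → escape time 2
(row=3, col=0): c = -1.1300 + -1.4900i → escape time 2
(row=3, col=1): c = -0.5767 + -1.4900i → escape time 2
(row=3, col=2): c = -0.0233 + -1.4900i → escape time 2
(row=3, col=3): c = 0.5300 + -1.4900i → escape time 2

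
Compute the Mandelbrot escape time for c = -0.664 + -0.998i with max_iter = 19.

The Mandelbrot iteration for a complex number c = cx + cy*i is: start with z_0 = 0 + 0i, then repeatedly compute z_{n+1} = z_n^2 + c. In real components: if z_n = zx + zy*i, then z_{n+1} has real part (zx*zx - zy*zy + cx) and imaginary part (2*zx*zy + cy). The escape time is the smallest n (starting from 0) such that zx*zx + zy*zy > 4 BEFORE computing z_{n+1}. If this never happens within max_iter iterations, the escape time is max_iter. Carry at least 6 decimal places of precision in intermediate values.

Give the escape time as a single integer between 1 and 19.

Answer: 4

Derivation:
z_0 = 0 + 0i, c = -0.6640 + -0.9980i
Iter 1: z = -0.6640 + -0.9980i, |z|^2 = 1.4369
Iter 2: z = -1.2191 + 0.3273i, |z|^2 = 1.5934
Iter 3: z = 0.7151 + -1.7961i, |z|^2 = 3.7374
Iter 4: z = -3.3788 + -3.5667i, |z|^2 = 24.1377
Escaped at iteration 4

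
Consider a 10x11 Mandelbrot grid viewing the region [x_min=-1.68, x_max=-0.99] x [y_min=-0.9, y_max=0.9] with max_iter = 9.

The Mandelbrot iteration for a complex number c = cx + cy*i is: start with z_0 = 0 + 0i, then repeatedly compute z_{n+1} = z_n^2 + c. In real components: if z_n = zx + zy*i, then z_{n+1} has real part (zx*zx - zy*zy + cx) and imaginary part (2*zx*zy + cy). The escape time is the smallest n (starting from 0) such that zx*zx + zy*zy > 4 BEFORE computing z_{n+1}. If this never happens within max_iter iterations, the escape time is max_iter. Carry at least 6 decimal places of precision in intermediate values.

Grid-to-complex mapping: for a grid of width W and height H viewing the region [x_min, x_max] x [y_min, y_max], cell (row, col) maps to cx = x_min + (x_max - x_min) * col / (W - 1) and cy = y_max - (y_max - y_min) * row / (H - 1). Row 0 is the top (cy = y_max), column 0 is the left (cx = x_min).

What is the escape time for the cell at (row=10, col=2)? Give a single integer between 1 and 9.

z_0 = 0 + 0i, c = -1.5267 + -0.9000i
Iter 1: z = -1.5267 + -0.9000i, |z|^2 = 3.1407
Iter 2: z = -0.0060 + 1.8480i, |z|^2 = 3.4151
Iter 3: z = -4.9417 + -0.9220i, |z|^2 = 25.2709
Escaped at iteration 3

Answer: 3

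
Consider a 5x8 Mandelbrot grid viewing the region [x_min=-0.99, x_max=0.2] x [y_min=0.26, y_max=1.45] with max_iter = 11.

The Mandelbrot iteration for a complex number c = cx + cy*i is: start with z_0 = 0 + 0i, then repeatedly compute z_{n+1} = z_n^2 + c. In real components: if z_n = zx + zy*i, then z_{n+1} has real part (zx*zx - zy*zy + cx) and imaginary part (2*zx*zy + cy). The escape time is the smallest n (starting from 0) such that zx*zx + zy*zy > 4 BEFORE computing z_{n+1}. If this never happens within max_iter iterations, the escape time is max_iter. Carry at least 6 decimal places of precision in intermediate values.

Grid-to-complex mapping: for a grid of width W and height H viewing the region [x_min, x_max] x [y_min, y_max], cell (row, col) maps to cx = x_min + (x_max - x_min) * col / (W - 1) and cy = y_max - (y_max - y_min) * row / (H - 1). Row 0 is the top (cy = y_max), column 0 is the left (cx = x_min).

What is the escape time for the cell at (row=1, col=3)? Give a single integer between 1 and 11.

z_0 = 0 + 0i, c = -0.0975 + 1.2800i
Iter 1: z = -0.0975 + 1.2800i, |z|^2 = 1.6479
Iter 2: z = -1.7264 + 1.0304i, |z|^2 = 4.0422
Escaped at iteration 2

Answer: 2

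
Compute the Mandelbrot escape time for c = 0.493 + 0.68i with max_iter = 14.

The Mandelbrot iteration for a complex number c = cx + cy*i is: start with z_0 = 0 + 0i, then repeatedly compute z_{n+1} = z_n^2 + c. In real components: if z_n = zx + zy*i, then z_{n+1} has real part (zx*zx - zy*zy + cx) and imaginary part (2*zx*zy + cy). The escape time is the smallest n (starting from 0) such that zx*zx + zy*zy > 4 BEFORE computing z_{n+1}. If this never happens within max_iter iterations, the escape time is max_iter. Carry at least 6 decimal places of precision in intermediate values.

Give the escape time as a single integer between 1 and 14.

z_0 = 0 + 0i, c = 0.4930 + 0.6800i
Iter 1: z = 0.4930 + 0.6800i, |z|^2 = 0.7054
Iter 2: z = 0.2736 + 1.3505i, |z|^2 = 1.8987
Iter 3: z = -1.2559 + 1.4191i, |z|^2 = 3.5912
Iter 4: z = 0.0564 + -2.8846i, |z|^2 = 8.3239
Escaped at iteration 4

Answer: 4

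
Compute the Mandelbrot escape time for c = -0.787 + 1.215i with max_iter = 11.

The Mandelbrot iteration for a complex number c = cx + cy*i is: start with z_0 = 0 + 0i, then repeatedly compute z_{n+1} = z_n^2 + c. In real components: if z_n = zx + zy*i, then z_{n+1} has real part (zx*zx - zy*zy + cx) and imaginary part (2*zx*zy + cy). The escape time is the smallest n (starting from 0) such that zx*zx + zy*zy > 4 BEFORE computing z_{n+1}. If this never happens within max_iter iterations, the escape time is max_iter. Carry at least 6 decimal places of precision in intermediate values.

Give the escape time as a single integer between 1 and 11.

z_0 = 0 + 0i, c = -0.7870 + 1.2150i
Iter 1: z = -0.7870 + 1.2150i, |z|^2 = 2.0956
Iter 2: z = -1.6439 + -0.6974i, |z|^2 = 3.1886
Iter 3: z = 1.4289 + 3.5079i, |z|^2 = 14.3469
Escaped at iteration 3

Answer: 3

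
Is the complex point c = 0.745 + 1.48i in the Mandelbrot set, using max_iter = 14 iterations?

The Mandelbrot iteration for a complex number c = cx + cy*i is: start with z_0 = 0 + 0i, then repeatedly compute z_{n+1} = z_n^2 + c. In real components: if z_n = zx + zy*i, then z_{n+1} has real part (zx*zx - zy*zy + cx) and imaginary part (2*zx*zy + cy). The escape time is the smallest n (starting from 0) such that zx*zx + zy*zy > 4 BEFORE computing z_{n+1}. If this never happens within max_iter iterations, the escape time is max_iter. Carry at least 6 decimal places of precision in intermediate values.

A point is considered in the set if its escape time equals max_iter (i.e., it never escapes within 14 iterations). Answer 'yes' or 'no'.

z_0 = 0 + 0i, c = 0.7450 + 1.4800i
Iter 1: z = 0.7450 + 1.4800i, |z|^2 = 2.7454
Iter 2: z = -0.8904 + 3.6852i, |z|^2 = 14.3735
Escaped at iteration 2

Answer: no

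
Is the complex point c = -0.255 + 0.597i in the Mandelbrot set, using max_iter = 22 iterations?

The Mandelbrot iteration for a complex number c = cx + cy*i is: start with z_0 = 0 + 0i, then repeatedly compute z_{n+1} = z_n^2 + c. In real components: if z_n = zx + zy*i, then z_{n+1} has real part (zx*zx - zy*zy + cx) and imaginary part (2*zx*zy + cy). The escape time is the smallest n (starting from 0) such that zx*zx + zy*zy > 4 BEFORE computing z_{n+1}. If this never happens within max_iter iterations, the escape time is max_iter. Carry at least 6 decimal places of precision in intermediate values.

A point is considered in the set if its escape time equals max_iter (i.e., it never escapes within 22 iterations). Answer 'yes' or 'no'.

Answer: yes

Derivation:
z_0 = 0 + 0i, c = -0.2550 + 0.5970i
Iter 1: z = -0.2550 + 0.5970i, |z|^2 = 0.4214
Iter 2: z = -0.5464 + 0.2925i, |z|^2 = 0.3841
Iter 3: z = -0.0420 + 0.2773i, |z|^2 = 0.0787
Iter 4: z = -0.3301 + 0.5737i, |z|^2 = 0.4381
Iter 5: z = -0.4751 + 0.2182i, |z|^2 = 0.2733
Iter 6: z = -0.0769 + 0.3897i, |z|^2 = 0.1577
Iter 7: z = -0.4009 + 0.5371i, |z|^2 = 0.4492
Iter 8: z = -0.3827 + 0.1663i, |z|^2 = 0.1741
Iter 9: z = -0.1362 + 0.4697i, |z|^2 = 0.2391
Iter 10: z = -0.4570 + 0.4691i, |z|^2 = 0.4289
Iter 11: z = -0.2661 + 0.1682i, |z|^2 = 0.0991
Iter 12: z = -0.2125 + 0.5075i, |z|^2 = 0.3027
Iter 13: z = -0.4674 + 0.3814i, |z|^2 = 0.3639
Iter 14: z = -0.1820 + 0.2405i, |z|^2 = 0.0910
Iter 15: z = -0.2797 + 0.5094i, |z|^2 = 0.3378
Iter 16: z = -0.4363 + 0.3120i, |z|^2 = 0.2877
Iter 17: z = -0.1620 + 0.3248i, |z|^2 = 0.1317
Iter 18: z = -0.3342 + 0.4918i, |z|^2 = 0.3536
Iter 19: z = -0.3851 + 0.2683i, |z|^2 = 0.2203
Iter 20: z = -0.1786 + 0.3904i, |z|^2 = 0.1843
Iter 21: z = -0.3755 + 0.4575i, |z|^2 = 0.3503
Did not escape in 22 iterations → in set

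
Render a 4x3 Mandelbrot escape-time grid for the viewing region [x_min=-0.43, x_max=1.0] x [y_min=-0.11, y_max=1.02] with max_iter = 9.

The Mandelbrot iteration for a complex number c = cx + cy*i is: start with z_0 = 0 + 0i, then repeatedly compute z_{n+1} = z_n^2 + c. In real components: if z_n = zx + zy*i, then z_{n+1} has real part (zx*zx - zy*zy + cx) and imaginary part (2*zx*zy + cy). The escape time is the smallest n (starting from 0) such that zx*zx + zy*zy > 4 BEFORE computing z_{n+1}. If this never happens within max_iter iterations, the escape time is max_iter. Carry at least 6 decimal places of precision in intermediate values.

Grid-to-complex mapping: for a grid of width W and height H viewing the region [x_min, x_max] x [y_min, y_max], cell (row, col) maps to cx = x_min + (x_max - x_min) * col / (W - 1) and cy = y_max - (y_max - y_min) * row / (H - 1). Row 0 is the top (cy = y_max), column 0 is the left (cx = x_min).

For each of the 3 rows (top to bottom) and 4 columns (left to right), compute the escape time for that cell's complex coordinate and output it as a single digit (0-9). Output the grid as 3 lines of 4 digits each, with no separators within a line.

Answer: 4422
9952
9952

Derivation:
(row=0, col=0): c = -0.4300 + 1.0200i → escape time 4
(row=0, col=1): c = 0.0467 + 1.0200i → escape time 4
(row=0, col=2): c = 0.5233 + 1.0200i → escape time 2
(row=0, col=3): c = 1.0000 + 1.0200i → escape time 2
(row=1, col=0): c = -0.4300 + 0.4550i → escape time 9
(row=1, col=1): c = 0.0467 + 0.4550i → escape time 9
(row=1, col=2): c = 0.5233 + 0.4550i → escape time 5
(row=1, col=3): c = 1.0000 + 0.4550i → escape time 2
(row=2, col=0): c = -0.4300 + -0.1100i → escape time 9
(row=2, col=1): c = 0.0467 + -0.1100i → escape time 9
(row=2, col=2): c = 0.5233 + -0.1100i → escape time 5
(row=2, col=3): c = 1.0000 + -0.1100i → escape time 2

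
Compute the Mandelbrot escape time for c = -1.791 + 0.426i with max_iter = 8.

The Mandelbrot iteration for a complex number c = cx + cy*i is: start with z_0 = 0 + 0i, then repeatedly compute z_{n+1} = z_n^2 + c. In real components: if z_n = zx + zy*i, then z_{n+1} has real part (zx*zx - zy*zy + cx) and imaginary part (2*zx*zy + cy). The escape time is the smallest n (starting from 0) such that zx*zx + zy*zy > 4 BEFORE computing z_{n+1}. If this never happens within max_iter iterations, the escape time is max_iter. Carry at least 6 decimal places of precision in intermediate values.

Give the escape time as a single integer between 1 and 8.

z_0 = 0 + 0i, c = -1.7910 + 0.4260i
Iter 1: z = -1.7910 + 0.4260i, |z|^2 = 3.3892
Iter 2: z = 1.2352 + -1.0999i, |z|^2 = 2.7356
Iter 3: z = -1.4751 + -2.2913i, |z|^2 = 7.4260
Escaped at iteration 3

Answer: 3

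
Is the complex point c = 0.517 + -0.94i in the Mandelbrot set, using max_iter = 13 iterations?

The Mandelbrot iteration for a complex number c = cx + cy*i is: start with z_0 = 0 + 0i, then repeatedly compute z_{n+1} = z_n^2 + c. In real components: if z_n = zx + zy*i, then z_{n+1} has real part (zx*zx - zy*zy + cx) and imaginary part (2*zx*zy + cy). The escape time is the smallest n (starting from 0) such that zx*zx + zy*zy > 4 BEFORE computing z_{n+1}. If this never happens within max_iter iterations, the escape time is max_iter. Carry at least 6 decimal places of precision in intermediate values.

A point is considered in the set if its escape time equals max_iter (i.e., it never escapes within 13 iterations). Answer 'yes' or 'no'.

Answer: no

Derivation:
z_0 = 0 + 0i, c = 0.5170 + -0.9400i
Iter 1: z = 0.5170 + -0.9400i, |z|^2 = 1.1509
Iter 2: z = -0.0993 + -1.9120i, |z|^2 = 3.6655
Iter 3: z = -3.1287 + -0.5602i, |z|^2 = 10.1028
Escaped at iteration 3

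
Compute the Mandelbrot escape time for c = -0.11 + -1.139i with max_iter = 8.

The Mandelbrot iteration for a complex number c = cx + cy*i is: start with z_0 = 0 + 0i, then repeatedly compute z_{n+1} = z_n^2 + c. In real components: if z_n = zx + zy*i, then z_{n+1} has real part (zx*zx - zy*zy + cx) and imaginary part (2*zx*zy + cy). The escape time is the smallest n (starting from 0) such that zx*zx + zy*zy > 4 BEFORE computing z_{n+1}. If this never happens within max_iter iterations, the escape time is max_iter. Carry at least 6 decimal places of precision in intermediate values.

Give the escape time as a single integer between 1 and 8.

z_0 = 0 + 0i, c = -0.1100 + -1.1390i
Iter 1: z = -0.1100 + -1.1390i, |z|^2 = 1.3094
Iter 2: z = -1.3952 + -0.8884i, |z|^2 = 2.7359
Iter 3: z = 1.0474 + 1.3401i, |z|^2 = 2.8928
Iter 4: z = -0.8089 + 1.6681i, |z|^2 = 3.4368
Iter 5: z = -2.2382 + -3.8376i, |z|^2 = 19.7364
Escaped at iteration 5

Answer: 5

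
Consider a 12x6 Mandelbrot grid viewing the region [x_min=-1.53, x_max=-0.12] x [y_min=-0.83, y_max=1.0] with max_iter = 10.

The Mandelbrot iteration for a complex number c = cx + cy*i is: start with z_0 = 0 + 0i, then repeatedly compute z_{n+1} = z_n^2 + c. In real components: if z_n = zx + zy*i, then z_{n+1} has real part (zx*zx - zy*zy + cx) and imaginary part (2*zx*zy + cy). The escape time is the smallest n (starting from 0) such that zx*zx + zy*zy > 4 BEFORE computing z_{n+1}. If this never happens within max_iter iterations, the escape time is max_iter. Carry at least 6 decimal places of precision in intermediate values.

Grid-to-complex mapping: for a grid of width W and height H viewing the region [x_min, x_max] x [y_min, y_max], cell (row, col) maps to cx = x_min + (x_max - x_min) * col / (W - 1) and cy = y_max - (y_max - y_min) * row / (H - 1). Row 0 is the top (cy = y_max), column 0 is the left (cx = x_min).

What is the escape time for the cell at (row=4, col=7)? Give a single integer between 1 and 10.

Answer: 10

Derivation:
z_0 = 0 + 0i, c = -0.6327 + -0.4640i
Iter 1: z = -0.6327 + -0.4640i, |z|^2 = 0.6156
Iter 2: z = -0.4477 + 0.1232i, |z|^2 = 0.2156
Iter 3: z = -0.4475 + -0.5743i, |z|^2 = 0.5300
Iter 4: z = -0.7623 + 0.0500i, |z|^2 = 0.5836
Iter 5: z = -0.0541 + -0.5402i, |z|^2 = 0.2947
Iter 6: z = -0.9216 + -0.4055i, |z|^2 = 1.0137
Iter 7: z = 0.0521 + 0.2834i, |z|^2 = 0.0830
Iter 8: z = -0.7103 + -0.4344i, |z|^2 = 0.6933
Iter 9: z = -0.3169 + 0.1532i, |z|^2 = 0.1239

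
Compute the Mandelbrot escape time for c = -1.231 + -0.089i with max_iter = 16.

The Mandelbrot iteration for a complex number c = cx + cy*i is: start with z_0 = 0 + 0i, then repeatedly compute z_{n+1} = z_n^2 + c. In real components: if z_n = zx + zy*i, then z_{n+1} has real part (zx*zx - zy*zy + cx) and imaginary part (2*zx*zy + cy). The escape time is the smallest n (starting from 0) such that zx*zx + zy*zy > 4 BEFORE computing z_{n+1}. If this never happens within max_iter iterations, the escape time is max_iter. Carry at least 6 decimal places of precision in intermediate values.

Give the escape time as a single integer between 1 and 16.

z_0 = 0 + 0i, c = -1.2310 + -0.0890i
Iter 1: z = -1.2310 + -0.0890i, |z|^2 = 1.5233
Iter 2: z = 0.2764 + 0.1301i, |z|^2 = 0.0933
Iter 3: z = -1.1715 + -0.0171i, |z|^2 = 1.3727
Iter 4: z = 0.1411 + -0.0490i, |z|^2 = 0.0223
Iter 5: z = -1.2135 + -0.1028i, |z|^2 = 1.4831
Iter 6: z = 0.2310 + 0.1606i, |z|^2 = 0.0791
Iter 7: z = -1.2034 + -0.0148i, |z|^2 = 1.4485
Iter 8: z = 0.2171 + -0.0533i, |z|^2 = 0.0500
Iter 9: z = -1.1867 + -0.1122i, |z|^2 = 1.4209
Iter 10: z = 0.1647 + 0.1772i, |z|^2 = 0.0585
Iter 11: z = -1.2353 + -0.0306i, |z|^2 = 1.5268
Iter 12: z = 0.2939 + -0.0134i, |z|^2 = 0.0866
Iter 13: z = -1.1448 + -0.0968i, |z|^2 = 1.3199
Iter 14: z = 0.0702 + 0.1327i, |z|^2 = 0.0225
Iter 15: z = -1.2437 + -0.0704i, |z|^2 = 1.5517

Answer: 16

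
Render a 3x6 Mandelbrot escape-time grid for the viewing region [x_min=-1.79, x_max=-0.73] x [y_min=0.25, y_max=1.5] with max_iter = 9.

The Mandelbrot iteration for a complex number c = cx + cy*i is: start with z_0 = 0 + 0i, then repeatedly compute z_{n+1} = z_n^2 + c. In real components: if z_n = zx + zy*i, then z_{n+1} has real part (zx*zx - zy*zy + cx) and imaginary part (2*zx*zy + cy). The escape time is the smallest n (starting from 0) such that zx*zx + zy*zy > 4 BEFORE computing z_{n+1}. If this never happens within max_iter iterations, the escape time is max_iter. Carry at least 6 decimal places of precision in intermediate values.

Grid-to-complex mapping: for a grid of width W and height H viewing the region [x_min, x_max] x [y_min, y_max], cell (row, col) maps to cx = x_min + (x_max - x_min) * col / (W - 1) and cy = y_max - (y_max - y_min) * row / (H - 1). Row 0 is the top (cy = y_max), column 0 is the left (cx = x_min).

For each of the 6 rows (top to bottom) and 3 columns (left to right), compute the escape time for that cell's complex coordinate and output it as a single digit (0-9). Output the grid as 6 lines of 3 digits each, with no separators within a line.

Answer: 122
123
133
234
347
499

Derivation:
(row=0, col=0): c = -1.7900 + 1.5000i → escape time 1
(row=0, col=1): c = -1.2600 + 1.5000i → escape time 2
(row=0, col=2): c = -0.7300 + 1.5000i → escape time 2
(row=1, col=0): c = -1.7900 + 1.2500i → escape time 1
(row=1, col=1): c = -1.2600 + 1.2500i → escape time 2
(row=1, col=2): c = -0.7300 + 1.2500i → escape time 3
(row=2, col=0): c = -1.7900 + 1.0000i → escape time 1
(row=2, col=1): c = -1.2600 + 1.0000i → escape time 3
(row=2, col=2): c = -0.7300 + 1.0000i → escape time 3
(row=3, col=0): c = -1.7900 + 0.7500i → escape time 2
(row=3, col=1): c = -1.2600 + 0.7500i → escape time 3
(row=3, col=2): c = -0.7300 + 0.7500i → escape time 4
(row=4, col=0): c = -1.7900 + 0.5000i → escape time 3
(row=4, col=1): c = -1.2600 + 0.5000i → escape time 4
(row=4, col=2): c = -0.7300 + 0.5000i → escape time 7
(row=5, col=0): c = -1.7900 + 0.2500i → escape time 4
(row=5, col=1): c = -1.2600 + 0.2500i → escape time 9
(row=5, col=2): c = -0.7300 + 0.2500i → escape time 9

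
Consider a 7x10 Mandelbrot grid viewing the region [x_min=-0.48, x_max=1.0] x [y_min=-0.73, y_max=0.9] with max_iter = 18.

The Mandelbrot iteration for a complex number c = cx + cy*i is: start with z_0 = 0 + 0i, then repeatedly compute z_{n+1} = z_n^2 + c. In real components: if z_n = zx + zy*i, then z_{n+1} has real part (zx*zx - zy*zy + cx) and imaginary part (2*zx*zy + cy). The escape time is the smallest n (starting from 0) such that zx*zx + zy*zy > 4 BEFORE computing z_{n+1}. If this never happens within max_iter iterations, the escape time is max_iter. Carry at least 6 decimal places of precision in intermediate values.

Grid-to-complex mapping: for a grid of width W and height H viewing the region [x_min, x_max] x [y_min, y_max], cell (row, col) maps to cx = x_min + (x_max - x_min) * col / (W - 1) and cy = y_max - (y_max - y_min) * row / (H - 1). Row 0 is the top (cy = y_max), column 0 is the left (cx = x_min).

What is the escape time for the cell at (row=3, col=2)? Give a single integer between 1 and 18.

z_0 = 0 + 0i, c = 0.0133 + 0.3567i
Iter 1: z = 0.0133 + 0.3567i, |z|^2 = 0.1274
Iter 2: z = -0.1137 + 0.3662i, |z|^2 = 0.1470
Iter 3: z = -0.1078 + 0.2734i, |z|^2 = 0.0864
Iter 4: z = -0.0498 + 0.2977i, |z|^2 = 0.0911
Iter 5: z = -0.0728 + 0.3270i, |z|^2 = 0.1122
Iter 6: z = -0.0883 + 0.3090i, |z|^2 = 0.1033
Iter 7: z = -0.0744 + 0.3021i, |z|^2 = 0.0968
Iter 8: z = -0.0724 + 0.3117i, |z|^2 = 0.1024
Iter 9: z = -0.0786 + 0.3115i, |z|^2 = 0.1032
Iter 10: z = -0.0775 + 0.3077i, |z|^2 = 0.1007
Iter 11: z = -0.0753 + 0.3089i, |z|^2 = 0.1011
Iter 12: z = -0.0764 + 0.3101i, |z|^2 = 0.1020
Iter 13: z = -0.0770 + 0.3093i, |z|^2 = 0.1016
Iter 14: z = -0.0764 + 0.3090i, |z|^2 = 0.1013
Iter 15: z = -0.0763 + 0.3095i, |z|^2 = 0.1016
Iter 16: z = -0.0766 + 0.3094i, |z|^2 = 0.1016
Iter 17: z = -0.0765 + 0.3093i, |z|^2 = 0.1015

Answer: 18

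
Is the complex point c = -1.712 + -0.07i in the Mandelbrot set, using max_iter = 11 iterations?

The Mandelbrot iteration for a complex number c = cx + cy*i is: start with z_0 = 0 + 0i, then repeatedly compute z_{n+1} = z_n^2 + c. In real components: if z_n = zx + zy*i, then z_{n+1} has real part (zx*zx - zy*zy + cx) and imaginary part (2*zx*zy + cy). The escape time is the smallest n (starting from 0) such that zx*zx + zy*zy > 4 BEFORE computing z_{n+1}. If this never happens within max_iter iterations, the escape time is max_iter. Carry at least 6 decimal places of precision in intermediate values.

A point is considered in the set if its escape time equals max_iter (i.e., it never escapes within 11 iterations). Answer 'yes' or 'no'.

z_0 = 0 + 0i, c = -1.7120 + -0.0700i
Iter 1: z = -1.7120 + -0.0700i, |z|^2 = 2.9358
Iter 2: z = 1.2140 + 0.1697i, |z|^2 = 1.5027
Iter 3: z = -0.2669 + 0.3420i, |z|^2 = 0.1882
Iter 4: z = -1.7577 + -0.2526i, |z|^2 = 3.1534
Iter 5: z = 1.3138 + 0.8178i, |z|^2 = 2.3950
Iter 6: z = -0.6547 + 2.0790i, |z|^2 = 4.7509
Escaped at iteration 6

Answer: no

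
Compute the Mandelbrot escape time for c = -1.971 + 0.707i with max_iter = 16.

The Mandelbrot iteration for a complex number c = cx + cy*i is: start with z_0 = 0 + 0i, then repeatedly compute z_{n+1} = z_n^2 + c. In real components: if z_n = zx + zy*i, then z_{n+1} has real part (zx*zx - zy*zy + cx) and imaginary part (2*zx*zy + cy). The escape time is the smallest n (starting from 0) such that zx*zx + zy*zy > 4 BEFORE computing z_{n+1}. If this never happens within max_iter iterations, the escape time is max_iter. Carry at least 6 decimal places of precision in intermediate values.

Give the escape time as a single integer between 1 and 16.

z_0 = 0 + 0i, c = -1.9710 + 0.7070i
Iter 1: z = -1.9710 + 0.7070i, |z|^2 = 4.3847
Escaped at iteration 1

Answer: 1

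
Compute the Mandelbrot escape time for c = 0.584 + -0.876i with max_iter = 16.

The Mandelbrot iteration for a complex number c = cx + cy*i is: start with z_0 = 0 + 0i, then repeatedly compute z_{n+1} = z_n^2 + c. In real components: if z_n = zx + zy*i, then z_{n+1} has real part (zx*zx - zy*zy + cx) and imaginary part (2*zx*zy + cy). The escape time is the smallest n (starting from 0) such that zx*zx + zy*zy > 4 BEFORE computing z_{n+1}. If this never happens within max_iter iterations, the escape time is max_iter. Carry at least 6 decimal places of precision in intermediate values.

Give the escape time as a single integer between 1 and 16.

Answer: 3

Derivation:
z_0 = 0 + 0i, c = 0.5840 + -0.8760i
Iter 1: z = 0.5840 + -0.8760i, |z|^2 = 1.1084
Iter 2: z = 0.1577 + -1.8992i, |z|^2 = 3.6317
Iter 3: z = -2.9980 + -1.4749i, |z|^2 = 11.1633
Escaped at iteration 3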